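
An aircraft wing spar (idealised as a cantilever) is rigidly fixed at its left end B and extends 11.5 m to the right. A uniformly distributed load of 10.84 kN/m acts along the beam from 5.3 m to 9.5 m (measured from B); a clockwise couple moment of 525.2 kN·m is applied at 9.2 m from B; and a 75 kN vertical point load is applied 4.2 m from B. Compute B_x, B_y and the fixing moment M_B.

Resultant of the distributed load: 10.84 × 4.2 = 45.528 kN at 7.4 m from B.
ΣF_x = 0: B_x = 0.
ΣF_y = 0: B_y − 10.84·4.2 − 75 = 0 → B_y = 120.5 kN.
ΣM about B: M_B − (10.84·4.2)·7.4 − 525.2 − 75·4.2 = 0 → M_B = 1177 kN·m.

B_x = 0, B_y = 120.5 kN, M_B = 1177 kN·m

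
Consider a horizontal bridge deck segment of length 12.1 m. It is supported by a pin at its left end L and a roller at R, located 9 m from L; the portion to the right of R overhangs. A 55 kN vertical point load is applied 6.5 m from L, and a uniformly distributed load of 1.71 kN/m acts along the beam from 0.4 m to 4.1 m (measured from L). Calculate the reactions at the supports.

L_x = 0, L_y = 20.02 kN, R_y = 41.30 kN

Resultant of the distributed load: 1.71 × 3.7 = 6.327 kN at 2.25 m from L.
Moments about L: R_y·9 − 55·6.5 − (1.71·3.7)·2.25 = 0 → R_y = 371.73575/9 = 41.304 ≈ 41.30 kN.
ΣF_y = 0: L_y + 41.304 − 55 − 1.71·3.7 = 0 → L_y = 20.02 kN.
ΣF_x = 0: no horizontal applied forces, so L_x = 0.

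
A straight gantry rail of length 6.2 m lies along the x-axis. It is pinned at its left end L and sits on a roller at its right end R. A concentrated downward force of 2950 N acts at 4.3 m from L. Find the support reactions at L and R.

Taking moments about L: R_y·6.2 − 2950·4.3 = 0 → R_y = 12685/6.2 = 2045.97 ≈ 2046 N.
ΣF_y = 0: L_y + 2045.97 − 2950 = 0 → L_y = 904.0 N.
ΣF_x = 0: no horizontal applied forces, so L_x = 0.

L_x = 0, L_y = 904.0 N, R_y = 2046 N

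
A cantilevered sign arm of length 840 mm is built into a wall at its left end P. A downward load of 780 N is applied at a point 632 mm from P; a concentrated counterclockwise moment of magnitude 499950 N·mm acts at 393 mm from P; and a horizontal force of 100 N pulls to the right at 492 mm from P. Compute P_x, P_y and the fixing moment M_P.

P_x = -100.0 N, P_y = 780.0 N, M_P = -6990 N·mm

ΣF_x = 0: P_x + 100 = 0 → P_x = -100.0 N.
ΣF_y = 0: P_y − 780 = 0 → P_y = 780.0 N.
ΣM about P: M_P − 780·632 + 499950 = 0 → M_P = -6990 N·mm.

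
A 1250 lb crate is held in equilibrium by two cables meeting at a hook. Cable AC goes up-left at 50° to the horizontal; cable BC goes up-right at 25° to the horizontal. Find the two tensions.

T_AC = 1173 lb, T_BC = 831.8 lb

ΣF_x = 0: −T_AC·cos50° + T_BC·cos25° = 0 → T_BC = 0.709238·T_AC.
ΣF_y = 0: T_AC·sin50° + T_BC·sin25° = 1250.
Substitute: T_AC·(0.766044 + 0.709238·0.422618) = 1250 → T_AC = 1172.85 ≈ 1173 lb.
Then T_BC = 0.709238 × 1172.85 = 831.8 lb.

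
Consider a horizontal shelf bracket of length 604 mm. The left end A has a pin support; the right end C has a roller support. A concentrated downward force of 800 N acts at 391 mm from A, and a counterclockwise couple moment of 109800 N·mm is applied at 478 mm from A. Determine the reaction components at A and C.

Taking moments about A: C_y·604 − 800·391 + 109800 = 0 → C_y = 203000/604 = 336.093 ≈ 336.1 N.
ΣF_y = 0: A_y + 336.093 − 800 = 0 → A_y = 463.9 N.
ΣF_x = 0: no horizontal applied forces, so A_x = 0.

A_x = 0, A_y = 463.9 N, C_y = 336.1 N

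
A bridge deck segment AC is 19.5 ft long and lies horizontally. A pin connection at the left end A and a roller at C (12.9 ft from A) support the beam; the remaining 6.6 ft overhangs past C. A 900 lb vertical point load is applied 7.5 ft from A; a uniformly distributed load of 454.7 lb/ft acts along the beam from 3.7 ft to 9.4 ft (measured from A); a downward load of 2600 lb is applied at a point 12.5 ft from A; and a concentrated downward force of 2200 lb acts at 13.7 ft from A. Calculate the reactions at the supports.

Resultant of the distributed load: 454.7 × 5.7 = 2591.79 lb at 6.55 ft from A.
Moments about A: C_y·12.9 − 900·7.5 − (454.7·5.7)·6.55 − 2600·12.5 − 2200·13.7 = 0 → C_y = 86366.2245/12.9 = 6695.06 ≈ 6695 lb.
ΣF_y = 0: A_y + 6695.06 − 900 − 454.7·5.7 − 2600 − 2200 = 0 → A_y = 1597 lb.
ΣF_x = 0: no horizontal applied forces, so A_x = 0.

A_x = 0, A_y = 1597 lb, C_y = 6695 lb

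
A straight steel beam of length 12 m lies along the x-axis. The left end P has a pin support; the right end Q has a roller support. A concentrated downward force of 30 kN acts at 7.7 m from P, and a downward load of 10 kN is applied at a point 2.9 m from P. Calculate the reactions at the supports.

Moments about P: Q_y·12 − 30·7.7 − 10·2.9 = 0 → Q_y = 260/12 = 21.6667 ≈ 21.67 kN.
ΣF_y = 0: P_y + 21.6667 − 30 − 10 = 0 → P_y = 18.33 kN.
ΣF_x = 0: no horizontal applied forces, so P_x = 0.

P_x = 0, P_y = 18.33 kN, Q_y = 21.67 kN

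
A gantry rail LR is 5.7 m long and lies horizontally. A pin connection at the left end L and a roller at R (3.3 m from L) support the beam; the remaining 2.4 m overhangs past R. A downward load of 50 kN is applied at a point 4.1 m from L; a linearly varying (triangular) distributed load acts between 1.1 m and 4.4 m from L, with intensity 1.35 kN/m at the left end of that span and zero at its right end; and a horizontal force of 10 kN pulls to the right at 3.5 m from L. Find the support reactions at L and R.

L_x = -10.00 kN, L_y = -11.38 kN, R_y = 63.61 kN

Resultant of the triangular load: ½ × 1.35 × 3.3 = 2.2275 kN, acting at 2.2 m from L (one-third of the span from the peak).
Taking moments about L: R_y·3.3 − 50·4.1 − (½·1.35·3.3)·2.2 = 0 → R_y = 209.9005/3.3 = 63.6062 ≈ 63.61 kN.
ΣF_y = 0: L_y + 63.6062 − 50 − ½·1.35·3.3 = 0 → L_y = -11.38 kN.
ΣF_x = 0: L_x + 10 = 0 → L_x = -10.00 kN.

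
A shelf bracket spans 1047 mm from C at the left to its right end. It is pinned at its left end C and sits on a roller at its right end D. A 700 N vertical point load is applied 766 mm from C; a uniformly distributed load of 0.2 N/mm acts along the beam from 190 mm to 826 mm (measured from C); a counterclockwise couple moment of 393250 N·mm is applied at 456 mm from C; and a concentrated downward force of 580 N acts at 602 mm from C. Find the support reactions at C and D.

C_x = 0, C_y = 875.5 N, D_y = 531.7 N

Resultant of the distributed load: 0.2 × 636 = 127.2 N at 508 mm from C.
ΣM about C: D_y·1047 − 700·766 − (0.2·636)·508 + 393250 − 580·602 = 0 → D_y = 556727.6/1047 = 531.736 ≈ 531.7 N.
ΣF_y = 0: C_y + 531.736 − 700 − 0.2·636 − 580 = 0 → C_y = 875.5 N.
ΣF_x = 0: no horizontal applied forces, so C_x = 0.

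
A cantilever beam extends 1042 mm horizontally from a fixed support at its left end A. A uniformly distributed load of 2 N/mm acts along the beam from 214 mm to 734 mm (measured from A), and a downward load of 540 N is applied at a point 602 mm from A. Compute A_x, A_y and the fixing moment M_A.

Resultant of the distributed load: 2 × 520 = 1040 N at 474 mm from A.
ΣF_x = 0: A_x = 0.
ΣF_y = 0: A_y − 2·520 − 540 = 0 → A_y = 1580 N.
ΣM about A: M_A − (2·520)·474 − 540·602 = 0 → M_A = 818000 N·mm.

A_x = 0, A_y = 1580 N, M_A = 818000 N·mm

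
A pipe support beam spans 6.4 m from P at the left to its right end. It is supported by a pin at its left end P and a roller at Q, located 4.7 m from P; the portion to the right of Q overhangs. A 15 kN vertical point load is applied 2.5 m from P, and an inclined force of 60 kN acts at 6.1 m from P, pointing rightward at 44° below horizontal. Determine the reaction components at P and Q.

ΣM about P: Q_y·4.7 − 15·2.5 − 60·sin44°·6.1 = 0 → Q_y = 291.745/4.7 = 62.0734 ≈ 62.07 kN.
ΣF_y = 0: P_y + 62.0734 − 15 − 60·sin44° = 0 → P_y = -5.394 kN.
ΣF_x = 0: P_x + 60·cos44° = 0 → P_x = -43.16 kN.

P_x = -43.16 kN, P_y = -5.394 kN, Q_y = 62.07 kN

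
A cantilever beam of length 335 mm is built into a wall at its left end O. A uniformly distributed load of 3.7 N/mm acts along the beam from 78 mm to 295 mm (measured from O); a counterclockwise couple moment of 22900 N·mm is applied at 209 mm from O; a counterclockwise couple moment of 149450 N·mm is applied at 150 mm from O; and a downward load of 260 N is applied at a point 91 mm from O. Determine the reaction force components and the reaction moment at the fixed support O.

Resultant of the distributed load: 3.7 × 217 = 802.9 N at 186.5 mm from O.
ΣF_x = 0: O_x = 0.
ΣF_y = 0: O_y − 3.7·217 − 260 = 0 → O_y = 1063 N.
ΣM about O: M_O − (3.7·217)·186.5 + 22900 + 149450 − 260·91 = 0 → M_O = 1051 N·mm.

O_x = 0, O_y = 1063 N, M_O = 1051 N·mm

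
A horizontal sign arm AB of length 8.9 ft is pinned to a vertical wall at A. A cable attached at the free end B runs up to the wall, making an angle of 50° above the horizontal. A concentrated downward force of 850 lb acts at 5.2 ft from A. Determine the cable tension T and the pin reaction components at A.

ΣM about A: T·sin50°·8.9 − 850·5.2 = 0 → T = 4420/(8.9·0.766044) = 648.304 ≈ 648.3 lb.
ΣF_x = 0: A_x − T·cos50° = 0 → A_x = 648.304 × 0.642788 = 416.7 lb.
ΣF_y = 0: A_y + T·sin50° − 850 = 0 → A_y = 850 − 648.304 × 0.766044 = 353.4 lb.

T = 648.3 lb, A_x = 416.7 lb, A_y = 353.4 lb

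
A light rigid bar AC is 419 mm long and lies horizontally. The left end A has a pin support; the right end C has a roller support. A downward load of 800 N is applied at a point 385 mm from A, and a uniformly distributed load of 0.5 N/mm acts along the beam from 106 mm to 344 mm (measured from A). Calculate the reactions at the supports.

Resultant of the distributed load: 0.5 × 238 = 119 N at 225 mm from A.
Taking moments about A: C_y·419 − 800·385 − (0.5·238)·225 = 0 → C_y = 334775/419 = 798.986 ≈ 799.0 N.
ΣF_y = 0: A_y + 798.986 − 800 − 0.5·238 = 0 → A_y = 120.0 N.
ΣF_x = 0: no horizontal applied forces, so A_x = 0.

A_x = 0, A_y = 120.0 N, C_y = 799.0 N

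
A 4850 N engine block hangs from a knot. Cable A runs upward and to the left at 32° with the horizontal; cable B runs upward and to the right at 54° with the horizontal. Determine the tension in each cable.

ΣF_x = 0: −T_A·cos32° + T_B·cos54° = 0 → T_B = 1.44279·T_A.
ΣF_y = 0: T_A·sin32° + T_B·sin54° = 4850.
Substitute: T_A·(0.529919 + 1.44279·0.809017) = 4850 → T_A = 2857.71 ≈ 2858 N.
Then T_B = 1.44279 × 2857.71 = 4123 N.

T_A = 2858 N, T_B = 4123 N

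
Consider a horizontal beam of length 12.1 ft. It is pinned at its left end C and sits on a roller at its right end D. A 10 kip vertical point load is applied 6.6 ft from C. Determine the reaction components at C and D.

C_x = 0, C_y = 4.545 kip, D_y = 5.455 kip

Moments about C: D_y·12.1 − 10·6.6 = 0 → D_y = 66/12.1 = 5.45455 ≈ 5.455 kip.
ΣF_y = 0: C_y + 5.45455 − 10 = 0 → C_y = 4.545 kip.
ΣF_x = 0: no horizontal applied forces, so C_x = 0.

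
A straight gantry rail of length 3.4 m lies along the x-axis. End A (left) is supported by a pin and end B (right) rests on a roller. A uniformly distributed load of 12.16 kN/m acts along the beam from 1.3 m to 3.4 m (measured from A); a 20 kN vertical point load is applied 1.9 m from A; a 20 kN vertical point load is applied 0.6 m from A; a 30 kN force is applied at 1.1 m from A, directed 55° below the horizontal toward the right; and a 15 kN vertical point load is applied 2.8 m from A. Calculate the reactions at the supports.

Resultant of the distributed load: 12.16 × 2.1 = 25.536 kN at 2.35 m from A.
Taking moments about A: B_y·3.4 − (12.16·2.1)·2.35 − 20·1.9 − 20·0.6 − 30·sin55°·1.1 − 15·2.8 = 0 → B_y = 179.042/3.4 = 52.6594 ≈ 52.66 kN.
ΣF_y = 0: A_y + 52.6594 − 12.16·2.1 − 20 − 20 − 30·sin55° − 15 = 0 → A_y = 52.45 kN.
ΣF_x = 0: A_x + 30·cos55° = 0 → A_x = -17.21 kN.

A_x = -17.21 kN, A_y = 52.45 kN, B_y = 52.66 kN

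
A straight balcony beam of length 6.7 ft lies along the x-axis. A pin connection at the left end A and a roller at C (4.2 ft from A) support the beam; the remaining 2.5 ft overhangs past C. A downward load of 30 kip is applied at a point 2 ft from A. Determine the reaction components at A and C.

A_x = 0, A_y = 15.71 kip, C_y = 14.29 kip

Taking moments about A: C_y·4.2 − 30·2 = 0 → C_y = 60/4.2 = 14.2857 ≈ 14.29 kip.
ΣF_y = 0: A_y + 14.2857 − 30 = 0 → A_y = 15.71 kip.
ΣF_x = 0: no horizontal applied forces, so A_x = 0.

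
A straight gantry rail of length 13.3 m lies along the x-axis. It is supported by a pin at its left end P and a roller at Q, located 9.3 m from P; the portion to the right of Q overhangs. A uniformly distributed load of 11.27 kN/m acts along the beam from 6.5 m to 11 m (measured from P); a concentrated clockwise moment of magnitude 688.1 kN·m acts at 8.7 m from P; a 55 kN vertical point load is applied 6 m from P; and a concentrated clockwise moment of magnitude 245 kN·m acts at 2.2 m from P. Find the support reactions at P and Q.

P_x = 0, P_y = -77.82 kN, Q_y = 183.5 kN

Resultant of the distributed load: 11.27 × 4.5 = 50.715 kN at 8.75 m from P.
ΣM about P: Q_y·9.3 − (11.27·4.5)·8.75 − 688.1 − 55·6 − 245 = 0 → Q_y = 1706.85625/9.3 = 183.533 ≈ 183.5 kN.
ΣF_y = 0: P_y + 183.533 − 11.27·4.5 − 55 = 0 → P_y = -77.82 kN.
ΣF_x = 0: no horizontal applied forces, so P_x = 0.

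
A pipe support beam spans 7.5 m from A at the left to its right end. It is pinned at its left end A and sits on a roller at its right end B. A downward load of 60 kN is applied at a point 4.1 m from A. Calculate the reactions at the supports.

A_x = 0, A_y = 27.20 kN, B_y = 32.80 kN

Taking moments about A: B_y·7.5 − 60·4.1 = 0 → B_y = 246/7.5 = 32.80 kN.
ΣF_y = 0: A_y + 32.8 − 60 = 0 → A_y = 27.20 kN.
ΣF_x = 0: no horizontal applied forces, so A_x = 0.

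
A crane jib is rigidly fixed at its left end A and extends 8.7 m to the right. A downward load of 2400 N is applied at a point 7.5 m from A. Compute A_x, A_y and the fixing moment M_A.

A_x = 0, A_y = 2400 N, M_A = 18000 N·m

ΣF_x = 0: A_x = 0.
ΣF_y = 0: A_y − 2400 = 0 → A_y = 2400 N.
ΣM about A: M_A − 2400·7.5 = 0 → M_A = 18000 N·m.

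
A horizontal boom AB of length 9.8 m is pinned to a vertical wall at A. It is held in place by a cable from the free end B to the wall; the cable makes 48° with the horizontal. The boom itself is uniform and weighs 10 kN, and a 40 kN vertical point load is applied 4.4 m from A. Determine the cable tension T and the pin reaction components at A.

ΣM about A: T·sin48°·9.8 − 10·4.9 − 40·4.4 = 0 → T = 225/(9.8·0.743145) = 30.8946 ≈ 30.89 kN.
ΣF_x = 0: A_x − T·cos48° = 0 → A_x = 30.8946 × 0.669131 = 20.67 kN.
ΣF_y = 0: A_y + T·sin48° − 10 − 40 = 0 → A_y = 50 − 30.8946 × 0.743145 = 27.04 kN.

T = 30.89 kN, A_x = 20.67 kN, A_y = 27.04 kN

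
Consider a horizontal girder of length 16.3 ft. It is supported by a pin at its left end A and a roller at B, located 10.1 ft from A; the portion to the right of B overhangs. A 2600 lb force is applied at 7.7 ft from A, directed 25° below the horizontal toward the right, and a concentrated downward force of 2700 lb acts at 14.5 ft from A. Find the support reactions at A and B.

A_x = -2356 lb, A_y = -915.1 lb, B_y = 4714 lb

Moments about A: B_y·10.1 − 2600·sin25°·7.7 − 2700·14.5 = 0 → B_y = 47610.8/10.1 = 4713.94 ≈ 4714 lb.
ΣF_y = 0: A_y + 4713.94 − 2600·sin25° − 2700 = 0 → A_y = -915.1 lb.
ΣF_x = 0: A_x + 2600·cos25° = 0 → A_x = -2356 lb.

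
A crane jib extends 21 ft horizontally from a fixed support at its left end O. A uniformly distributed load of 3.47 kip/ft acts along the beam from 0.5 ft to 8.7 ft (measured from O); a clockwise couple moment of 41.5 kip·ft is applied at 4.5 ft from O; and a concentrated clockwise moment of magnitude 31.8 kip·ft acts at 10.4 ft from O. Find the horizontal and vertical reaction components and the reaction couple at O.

O_x = 0, O_y = 28.45 kip, M_O = 204.2 kip·ft

Resultant of the distributed load: 3.47 × 8.2 = 28.454 kip at 4.6 ft from O.
ΣF_x = 0: O_x = 0.
ΣF_y = 0: O_y − 3.47·8.2 = 0 → O_y = 28.45 kip.
ΣM about O: M_O − (3.47·8.2)·4.6 − 41.5 − 31.8 = 0 → M_O = 204.2 kip·ft.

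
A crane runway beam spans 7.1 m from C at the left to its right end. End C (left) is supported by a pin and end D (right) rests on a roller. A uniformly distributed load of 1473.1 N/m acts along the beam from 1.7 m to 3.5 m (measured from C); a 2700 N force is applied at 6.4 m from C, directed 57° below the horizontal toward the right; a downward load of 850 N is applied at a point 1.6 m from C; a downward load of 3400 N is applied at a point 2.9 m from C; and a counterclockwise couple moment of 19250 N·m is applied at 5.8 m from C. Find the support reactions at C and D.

C_x = -1471 N, C_y = 7285 N, D_y = 1881 N

Resultant of the distributed load: 1473.1 × 1.8 = 2651.58 N at 2.6 m from C.
Moments about C: D_y·7.1 − (1473.1·1.8)·2.6 − 2700·sin57°·6.4 − 850·1.6 − 3400·2.9 + 19250 = 0 → D_y = 13356.3/7.1 = 1881.17 ≈ 1881 N.
ΣF_y = 0: C_y + 1881.17 − 1473.1·1.8 − 2700·sin57° − 850 − 3400 = 0 → C_y = 7285 N.
ΣF_x = 0: C_x + 2700·cos57° = 0 → C_x = -1471 N.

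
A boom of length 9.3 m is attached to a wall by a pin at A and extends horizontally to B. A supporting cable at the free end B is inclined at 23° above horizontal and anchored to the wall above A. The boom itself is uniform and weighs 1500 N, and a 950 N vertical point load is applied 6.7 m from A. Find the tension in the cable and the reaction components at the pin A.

ΣM about A: T·sin23°·9.3 − 1500·4.65 − 950·6.7 = 0 → T = 13340/(9.3·0.390731) = 3671.09 ≈ 3671 N.
ΣF_x = 0: A_x − T·cos23° = 0 → A_x = 3671.09 × 0.920505 = 3379 N.
ΣF_y = 0: A_y + T·sin23° − 1500 − 950 = 0 → A_y = 2450 − 3671.09 × 0.390731 = 1016 N.

T = 3671 N, A_x = 3379 N, A_y = 1016 N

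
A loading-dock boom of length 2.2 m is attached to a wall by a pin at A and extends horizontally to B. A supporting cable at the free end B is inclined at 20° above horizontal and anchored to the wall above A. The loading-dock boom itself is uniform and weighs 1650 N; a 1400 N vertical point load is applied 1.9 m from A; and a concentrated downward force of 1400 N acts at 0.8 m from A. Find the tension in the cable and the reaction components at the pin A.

ΣM about A: T·sin20°·2.2 − 1650·1.1 − 1400·1.9 − 1400·0.8 = 0 → T = 5595/(2.2·0.34202) = 7435.77 ≈ 7436 N.
ΣF_x = 0: A_x − T·cos20° = 0 → A_x = 7435.77 × 0.939693 = 6987 N.
ΣF_y = 0: A_y + T·sin20° − 1650 − 1400 − 1400 = 0 → A_y = 4450 − 7435.77 × 0.34202 = 1907 N.

T = 7436 N, A_x = 6987 N, A_y = 1907 N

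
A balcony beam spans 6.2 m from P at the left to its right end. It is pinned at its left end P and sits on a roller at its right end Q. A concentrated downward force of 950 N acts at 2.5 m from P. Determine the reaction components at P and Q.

Moments about P: Q_y·6.2 − 950·2.5 = 0 → Q_y = 2375/6.2 = 383.065 ≈ 383.1 N.
ΣF_y = 0: P_y + 383.065 − 950 = 0 → P_y = 566.9 N.
ΣF_x = 0: no horizontal applied forces, so P_x = 0.

P_x = 0, P_y = 566.9 N, Q_y = 383.1 N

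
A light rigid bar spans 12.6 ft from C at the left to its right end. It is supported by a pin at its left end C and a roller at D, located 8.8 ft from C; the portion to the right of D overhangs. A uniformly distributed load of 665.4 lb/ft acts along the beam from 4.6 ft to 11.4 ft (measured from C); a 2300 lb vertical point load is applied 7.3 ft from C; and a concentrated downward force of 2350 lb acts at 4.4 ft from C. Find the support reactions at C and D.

C_x = 0, C_y = 1978 lb, D_y = 7196 lb

Resultant of the distributed load: 665.4 × 6.8 = 4524.72 lb at 8 ft from C.
Moments about C: D_y·8.8 − (665.4·6.8)·8 − 2300·7.3 − 2350·4.4 = 0 → D_y = 63327.76/8.8 = 7196.34 ≈ 7196 lb.
ΣF_y = 0: C_y + 7196.34 − 665.4·6.8 − 2300 − 2350 = 0 → C_y = 1978 lb.
ΣF_x = 0: no horizontal applied forces, so C_x = 0.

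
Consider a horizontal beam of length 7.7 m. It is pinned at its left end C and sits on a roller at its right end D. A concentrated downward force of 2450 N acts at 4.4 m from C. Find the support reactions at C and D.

C_x = 0, C_y = 1050 N, D_y = 1400 N

Taking moments about C: D_y·7.7 − 2450·4.4 = 0 → D_y = 10780/7.7 = 1400 N.
ΣF_y = 0: C_y + 1400 − 2450 = 0 → C_y = 1050 N.
ΣF_x = 0: no horizontal applied forces, so C_x = 0.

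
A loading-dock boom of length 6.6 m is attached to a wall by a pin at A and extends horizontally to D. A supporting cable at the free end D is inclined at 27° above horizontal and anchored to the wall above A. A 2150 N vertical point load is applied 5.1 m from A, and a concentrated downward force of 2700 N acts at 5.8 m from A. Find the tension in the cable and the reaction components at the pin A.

ΣM about A: T·sin27°·6.6 − 2150·5.1 − 2700·5.8 = 0 → T = 26625/(6.6·0.45399) = 8885.86 ≈ 8886 N.
ΣF_x = 0: A_x − T·cos27° = 0 → A_x = 8885.86 × 0.891007 = 7917 N.
ΣF_y = 0: A_y + T·sin27° − 2150 − 2700 = 0 → A_y = 4850 − 8885.86 × 0.45399 = 815.9 N.

T = 8886 N, A_x = 7917 N, A_y = 815.9 N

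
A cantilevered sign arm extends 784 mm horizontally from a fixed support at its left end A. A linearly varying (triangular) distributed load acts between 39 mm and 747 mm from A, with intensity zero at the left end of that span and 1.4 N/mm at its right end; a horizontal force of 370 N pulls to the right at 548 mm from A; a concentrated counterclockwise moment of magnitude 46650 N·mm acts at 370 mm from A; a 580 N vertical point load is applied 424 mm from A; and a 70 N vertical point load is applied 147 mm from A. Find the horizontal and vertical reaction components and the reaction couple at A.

A_x = -370.0 N, A_y = 1146 N, M_A = 462800 N·mm

Resultant of the triangular load: ½ × 1.4 × 708 = 495.6 N, acting at 511 mm from A (one-third of the span from the peak).
ΣF_x = 0: A_x + 370 = 0 → A_x = -370.0 N.
ΣF_y = 0: A_y − ½·1.4·708 − 580 − 70 = 0 → A_y = 1146 N.
ΣM about A: M_A − (½·1.4·708)·511 + 46650 − 580·424 − 70·147 = 0 → M_A = 462800 N·mm.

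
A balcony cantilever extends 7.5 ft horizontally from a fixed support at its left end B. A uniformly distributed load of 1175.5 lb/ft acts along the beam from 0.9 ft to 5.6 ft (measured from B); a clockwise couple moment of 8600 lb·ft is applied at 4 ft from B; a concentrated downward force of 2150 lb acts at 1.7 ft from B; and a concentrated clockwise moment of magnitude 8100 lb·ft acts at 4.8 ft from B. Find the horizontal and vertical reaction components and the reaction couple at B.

B_x = 0, B_y = 7675 lb, M_B = 38310 lb·ft

Resultant of the distributed load: 1175.5 × 4.7 = 5524.85 lb at 3.25 ft from B.
ΣF_x = 0: B_x = 0.
ΣF_y = 0: B_y − 1175.5·4.7 − 2150 = 0 → B_y = 7675 lb.
ΣM about B: M_B − (1175.5·4.7)·3.25 − 8600 − 2150·1.7 − 8100 = 0 → M_B = 38310 lb·ft.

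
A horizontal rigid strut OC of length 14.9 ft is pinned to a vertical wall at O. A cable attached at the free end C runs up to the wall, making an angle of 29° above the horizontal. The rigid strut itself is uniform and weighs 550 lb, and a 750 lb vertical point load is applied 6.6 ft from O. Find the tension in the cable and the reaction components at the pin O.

ΣM about O: T·sin29°·14.9 − 550·7.45 − 750·6.6 = 0 → T = 9047.5/(14.9·0.48481) = 1252.48 ≈ 1252 lb.
ΣF_x = 0: O_x − T·cos29° = 0 → O_x = 1252.48 × 0.87462 = 1095 lb.
ΣF_y = 0: O_y + T·sin29° − 550 − 750 = 0 → O_y = 1300 − 1252.48 × 0.48481 = 692.8 lb.

T = 1252 lb, O_x = 1095 lb, O_y = 692.8 lb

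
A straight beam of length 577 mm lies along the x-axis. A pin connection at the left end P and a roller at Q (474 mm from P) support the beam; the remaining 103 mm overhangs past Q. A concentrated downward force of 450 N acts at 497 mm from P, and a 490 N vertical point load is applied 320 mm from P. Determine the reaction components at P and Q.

P_x = 0, P_y = 137.4 N, Q_y = 802.6 N

Taking moments about P: Q_y·474 − 450·497 − 490·320 = 0 → Q_y = 380450/474 = 802.637 ≈ 802.6 N.
ΣF_y = 0: P_y + 802.637 − 450 − 490 = 0 → P_y = 137.4 N.
ΣF_x = 0: no horizontal applied forces, so P_x = 0.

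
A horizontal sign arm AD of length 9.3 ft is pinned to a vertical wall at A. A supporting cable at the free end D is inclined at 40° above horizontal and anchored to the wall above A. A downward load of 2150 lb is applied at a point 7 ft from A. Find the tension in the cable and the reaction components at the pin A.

ΣM about A: T·sin40°·9.3 − 2150·7 = 0 → T = 15050/(9.3·0.642788) = 2517.59 ≈ 2518 lb.
ΣF_x = 0: A_x − T·cos40° = 0 → A_x = 2517.59 × 0.766044 = 1929 lb.
ΣF_y = 0: A_y + T·sin40° − 2150 = 0 → A_y = 2150 − 2517.59 × 0.642788 = 531.7 lb.

T = 2518 lb, A_x = 1929 lb, A_y = 531.7 lb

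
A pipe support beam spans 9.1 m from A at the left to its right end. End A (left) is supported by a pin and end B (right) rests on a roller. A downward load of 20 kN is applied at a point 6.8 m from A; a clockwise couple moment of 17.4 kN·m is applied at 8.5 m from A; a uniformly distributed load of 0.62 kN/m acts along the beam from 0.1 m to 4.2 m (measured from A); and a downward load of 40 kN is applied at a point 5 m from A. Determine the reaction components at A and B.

Resultant of the distributed load: 0.62 × 4.1 = 2.542 kN at 2.15 m from A.
Moments about A: B_y·9.1 − 20·6.8 − 17.4 − (0.62·4.1)·2.15 − 40·5 = 0 → B_y = 358.8653/9.1 = 39.4357 ≈ 39.44 kN.
ΣF_y = 0: A_y + 39.4357 − 20 − 0.62·4.1 − 40 = 0 → A_y = 23.11 kN.
ΣF_x = 0: no horizontal applied forces, so A_x = 0.

A_x = 0, A_y = 23.11 kN, B_y = 39.44 kN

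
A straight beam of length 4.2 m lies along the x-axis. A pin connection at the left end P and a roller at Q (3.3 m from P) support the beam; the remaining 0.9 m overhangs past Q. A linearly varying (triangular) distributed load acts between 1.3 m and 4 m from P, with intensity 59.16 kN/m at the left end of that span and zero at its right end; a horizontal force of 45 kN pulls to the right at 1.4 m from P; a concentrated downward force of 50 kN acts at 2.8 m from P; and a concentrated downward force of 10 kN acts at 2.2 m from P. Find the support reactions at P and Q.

Resultant of the triangular load: ½ × 59.16 × 2.7 = 79.866 kN, acting at 2.2 m from P (one-third of the span from the peak).
Taking moments about P: Q_y·3.3 − (½·59.16·2.7)·2.2 − 50·2.8 − 10·2.2 = 0 → Q_y = 337.7052/3.3 = 102.335 ≈ 102.3 kN.
ΣF_y = 0: P_y + 102.335 − ½·59.16·2.7 − 50 − 10 = 0 → P_y = 37.53 kN.
ΣF_x = 0: P_x + 45 = 0 → P_x = -45.00 kN.

P_x = -45.00 kN, P_y = 37.53 kN, Q_y = 102.3 kN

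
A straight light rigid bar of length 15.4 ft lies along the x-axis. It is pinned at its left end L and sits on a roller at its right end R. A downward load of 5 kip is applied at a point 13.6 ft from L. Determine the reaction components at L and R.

Taking moments about L: R_y·15.4 − 5·13.6 = 0 → R_y = 68/15.4 = 4.41558 ≈ 4.416 kip.
ΣF_y = 0: L_y + 4.41558 − 5 = 0 → L_y = 0.5844 kip.
ΣF_x = 0: no horizontal applied forces, so L_x = 0.

L_x = 0, L_y = 0.5844 kip, R_y = 4.416 kip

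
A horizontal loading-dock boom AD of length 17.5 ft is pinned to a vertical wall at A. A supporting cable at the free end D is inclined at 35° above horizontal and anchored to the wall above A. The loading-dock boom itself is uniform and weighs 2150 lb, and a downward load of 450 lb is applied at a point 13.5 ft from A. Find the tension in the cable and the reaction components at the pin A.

T = 2479 lb, A_x = 2031 lb, A_y = 1178 lb

ΣM about A: T·sin35°·17.5 − 2150·8.75 − 450·13.5 = 0 → T = 24887.5/(17.5·0.573576) = 2479.43 ≈ 2479 lb.
ΣF_x = 0: A_x − T·cos35° = 0 → A_x = 2479.43 × 0.819152 = 2031 lb.
ΣF_y = 0: A_y + T·sin35° − 2150 − 450 = 0 → A_y = 2600 − 2479.43 × 0.573576 = 1178 lb.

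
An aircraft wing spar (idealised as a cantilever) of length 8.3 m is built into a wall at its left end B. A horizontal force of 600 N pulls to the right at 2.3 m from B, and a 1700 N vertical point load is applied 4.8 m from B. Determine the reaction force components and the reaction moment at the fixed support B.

B_x = -600.0 N, B_y = 1700 N, M_B = 8160 N·m

ΣF_x = 0: B_x + 600 = 0 → B_x = -600.0 N.
ΣF_y = 0: B_y − 1700 = 0 → B_y = 1700 N.
ΣM about B: M_B − 1700·4.8 = 0 → M_B = 8160 N·m.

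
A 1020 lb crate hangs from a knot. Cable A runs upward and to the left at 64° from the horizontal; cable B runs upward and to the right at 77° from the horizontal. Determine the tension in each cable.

ΣF_x = 0: −T_A·cos64° + T_B·cos77° = 0 → T_B = 1.94874·T_A.
ΣF_y = 0: T_A·sin64° + T_B·sin77° = 1020.
Substitute: T_A·(0.898794 + 1.94874·0.97437) = 1020 → T_A = 364.6 lb.
Then T_B = 1.94874 × 364.6 = 710.5 lb.

T_A = 364.6 lb, T_B = 710.5 lb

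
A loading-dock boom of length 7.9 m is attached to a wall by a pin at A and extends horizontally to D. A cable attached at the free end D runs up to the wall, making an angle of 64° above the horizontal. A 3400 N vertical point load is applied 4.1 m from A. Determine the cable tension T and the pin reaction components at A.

T = 1963 N, A_x = 860.6 N, A_y = 1635 N

ΣM about A: T·sin64°·7.9 − 3400·4.1 = 0 → T = 13940/(7.9·0.898794) = 1963.25 ≈ 1963 N.
ΣF_x = 0: A_x − T·cos64° = 0 → A_x = 1963.25 × 0.438371 = 860.6 N.
ΣF_y = 0: A_y + T·sin64° − 3400 = 0 → A_y = 3400 − 1963.25 × 0.898794 = 1635 N.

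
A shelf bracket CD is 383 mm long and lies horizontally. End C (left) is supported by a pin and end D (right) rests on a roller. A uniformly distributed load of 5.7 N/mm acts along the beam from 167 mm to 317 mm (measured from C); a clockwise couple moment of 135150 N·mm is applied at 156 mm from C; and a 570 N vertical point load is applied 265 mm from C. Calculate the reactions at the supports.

C_x = 0, C_y = 137.5 N, D_y = 1287 N

Resultant of the distributed load: 5.7 × 150 = 855 N at 242 mm from C.
Moments about C: D_y·383 − (5.7·150)·242 − 135150 − 570·265 = 0 → D_y = 493110/383 = 1287.49 ≈ 1287 N.
ΣF_y = 0: C_y + 1287.49 − 5.7·150 − 570 = 0 → C_y = 137.5 N.
ΣF_x = 0: no horizontal applied forces, so C_x = 0.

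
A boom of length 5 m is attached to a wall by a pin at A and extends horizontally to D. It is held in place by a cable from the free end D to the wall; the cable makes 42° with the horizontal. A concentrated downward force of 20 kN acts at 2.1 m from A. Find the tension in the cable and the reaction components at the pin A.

ΣM about A: T·sin42°·5 − 20·2.1 = 0 → T = 42/(5·0.669131) = 12.5536 ≈ 12.55 kN.
ΣF_x = 0: A_x − T·cos42° = 0 → A_x = 12.5536 × 0.743145 = 9.329 kN.
ΣF_y = 0: A_y + T·sin42° − 20 = 0 → A_y = 20 − 12.5536 × 0.669131 = 11.60 kN.

T = 12.55 kN, A_x = 9.329 kN, A_y = 11.60 kN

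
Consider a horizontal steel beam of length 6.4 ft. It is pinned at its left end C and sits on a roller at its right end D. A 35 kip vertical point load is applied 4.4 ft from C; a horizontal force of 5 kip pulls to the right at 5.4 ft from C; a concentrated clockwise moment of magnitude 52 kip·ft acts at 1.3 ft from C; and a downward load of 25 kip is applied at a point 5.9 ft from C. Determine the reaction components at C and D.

C_x = -5.000 kip, C_y = 4.766 kip, D_y = 55.23 kip

Taking moments about C: D_y·6.4 − 35·4.4 − 52 − 25·5.9 = 0 → D_y = 353.5/6.4 = 55.2344 ≈ 55.23 kip.
ΣF_y = 0: C_y + 55.2344 − 35 − 25 = 0 → C_y = 4.766 kip.
ΣF_x = 0: C_x + 5 = 0 → C_x = -5.000 kip.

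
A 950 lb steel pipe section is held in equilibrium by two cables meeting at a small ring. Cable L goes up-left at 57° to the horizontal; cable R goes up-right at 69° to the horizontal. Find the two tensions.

ΣF_x = 0: −T_L·cos57° + T_R·cos69° = 0 → T_R = 1.51978·T_L.
ΣF_y = 0: T_L·sin57° + T_R·sin69° = 950.
Substitute: T_L·(0.838671 + 1.51978·0.93358) = 950 → T_L = 420.818 ≈ 420.8 lb.
Then T_R = 1.51978 × 420.818 = 639.6 lb.

T_L = 420.8 lb, T_R = 639.6 lb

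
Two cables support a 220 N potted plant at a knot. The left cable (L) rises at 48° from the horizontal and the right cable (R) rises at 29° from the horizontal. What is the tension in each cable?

ΣF_x = 0: −T_L·cos48° + T_R·cos29° = 0 → T_R = 0.765053·T_L.
ΣF_y = 0: T_L·sin48° + T_R·sin29° = 220.
Substitute: T_L·(0.743145 + 0.765053·0.48481) = 220 → T_L = 197.478 ≈ 197.5 N.
Then T_R = 0.765053 × 197.478 = 151.1 N.

T_L = 197.5 N, T_R = 151.1 N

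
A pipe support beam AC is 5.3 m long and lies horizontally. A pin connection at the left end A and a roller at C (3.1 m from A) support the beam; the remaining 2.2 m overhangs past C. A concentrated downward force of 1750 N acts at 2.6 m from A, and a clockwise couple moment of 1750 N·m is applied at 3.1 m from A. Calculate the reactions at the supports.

ΣM about A: C_y·3.1 − 1750·2.6 − 1750 = 0 → C_y = 6300/3.1 = 2032.26 ≈ 2032 N.
ΣF_y = 0: A_y + 2032.26 − 1750 = 0 → A_y = -282.3 N.
ΣF_x = 0: no horizontal applied forces, so A_x = 0.

A_x = 0, A_y = -282.3 N, C_y = 2032 N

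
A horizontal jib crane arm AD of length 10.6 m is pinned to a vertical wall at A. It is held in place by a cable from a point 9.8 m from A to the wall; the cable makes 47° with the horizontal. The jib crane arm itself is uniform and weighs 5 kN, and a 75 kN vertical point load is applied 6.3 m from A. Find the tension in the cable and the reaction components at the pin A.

ΣM about A: T·sin47°·9.8 − 5·5.3 − 75·6.3 = 0 → T = 499/(9.8·0.731354) = 69.6221 ≈ 69.62 kN.
ΣF_x = 0: A_x − T·cos47° = 0 → A_x = 69.6221 × 0.681998 = 47.48 kN.
ΣF_y = 0: A_y + T·sin47° − 5 − 75 = 0 → A_y = 80 − 69.6221 × 0.731354 = 29.08 kN.

T = 69.62 kN, A_x = 47.48 kN, A_y = 29.08 kN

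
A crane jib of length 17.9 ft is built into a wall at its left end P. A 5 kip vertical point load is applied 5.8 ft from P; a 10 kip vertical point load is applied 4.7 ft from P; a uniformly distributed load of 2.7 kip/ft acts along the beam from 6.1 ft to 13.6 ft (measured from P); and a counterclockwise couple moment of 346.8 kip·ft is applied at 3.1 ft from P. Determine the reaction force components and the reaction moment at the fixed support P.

P_x = 0, P_y = 35.25 kip, M_P = -71.34 kip·ft

Resultant of the distributed load: 2.7 × 7.5 = 20.25 kip at 9.85 ft from P.
ΣF_x = 0: P_x = 0.
ΣF_y = 0: P_y − 5 − 10 − 2.7·7.5 = 0 → P_y = 35.25 kip.
ΣM about P: M_P − 5·5.8 − 10·4.7 − (2.7·7.5)·9.85 + 346.8 = 0 → M_P = -71.34 kip·ft.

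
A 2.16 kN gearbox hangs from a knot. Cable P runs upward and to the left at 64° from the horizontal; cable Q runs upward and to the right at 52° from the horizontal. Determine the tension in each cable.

ΣF_x = 0: −T_P·cos64° + T_Q·cos52° = 0 → T_Q = 0.712033·T_P.
ΣF_y = 0: T_P·sin64° + T_Q·sin52° = 2.16.
Substitute: T_P·(0.898794 + 0.712033·0.788011) = 2.16 → T_P = 1.47957 ≈ 1.480 kN.
Then T_Q = 0.712033 × 1.47957 = 1.054 kN.

T_P = 1.480 kN, T_Q = 1.054 kN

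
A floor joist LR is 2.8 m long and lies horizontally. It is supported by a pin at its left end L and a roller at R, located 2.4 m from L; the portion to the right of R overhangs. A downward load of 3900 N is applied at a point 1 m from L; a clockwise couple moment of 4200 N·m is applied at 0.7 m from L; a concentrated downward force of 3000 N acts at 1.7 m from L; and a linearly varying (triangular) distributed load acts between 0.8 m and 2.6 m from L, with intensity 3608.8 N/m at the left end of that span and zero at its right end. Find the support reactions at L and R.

Resultant of the triangular load: ½ × 3608.8 × 1.8 = 3247.92 N, acting at 1.4 m from L (one-third of the span from the peak).
ΣM about L: R_y·2.4 − 3900·1 − 4200 − 3000·1.7 − (½·3608.8·1.8)·1.4 = 0 → R_y = 17747.088/2.4 = 7394.62 ≈ 7395 N.
ΣF_y = 0: L_y + 7394.62 − 3900 − 3000 − ½·3608.8·1.8 = 0 → L_y = 2753 N.
ΣF_x = 0: no horizontal applied forces, so L_x = 0.

L_x = 0, L_y = 2753 N, R_y = 7395 N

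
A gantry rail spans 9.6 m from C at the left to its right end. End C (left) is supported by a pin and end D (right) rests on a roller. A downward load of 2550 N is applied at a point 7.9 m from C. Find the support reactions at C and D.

Moments about C: D_y·9.6 − 2550·7.9 = 0 → D_y = 20145/9.6 = 2098.44 ≈ 2098 N.
ΣF_y = 0: C_y + 2098.44 − 2550 = 0 → C_y = 451.6 N.
ΣF_x = 0: no horizontal applied forces, so C_x = 0.

C_x = 0, C_y = 451.6 N, D_y = 2098 N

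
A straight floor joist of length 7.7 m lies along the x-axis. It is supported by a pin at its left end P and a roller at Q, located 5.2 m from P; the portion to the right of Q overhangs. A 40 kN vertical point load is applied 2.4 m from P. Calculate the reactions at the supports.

P_x = 0, P_y = 21.54 kN, Q_y = 18.46 kN

ΣM about P: Q_y·5.2 − 40·2.4 = 0 → Q_y = 96/5.2 = 18.4615 ≈ 18.46 kN.
ΣF_y = 0: P_y + 18.4615 − 40 = 0 → P_y = 21.54 kN.
ΣF_x = 0: no horizontal applied forces, so P_x = 0.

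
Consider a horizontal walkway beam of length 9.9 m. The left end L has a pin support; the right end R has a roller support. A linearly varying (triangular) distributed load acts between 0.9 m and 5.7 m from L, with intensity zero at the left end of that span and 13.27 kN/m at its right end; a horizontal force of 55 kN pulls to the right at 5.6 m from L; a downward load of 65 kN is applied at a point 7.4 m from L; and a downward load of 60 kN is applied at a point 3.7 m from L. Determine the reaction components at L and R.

L_x = -55.00 kN, L_y = 72.65 kN, R_y = 84.20 kN

Resultant of the triangular load: ½ × 13.27 × 4.8 = 31.848 kN, acting at 4.1 m from L (one-third of the span from the peak).
Taking moments about L: R_y·9.9 − (½·13.27·4.8)·4.1 − 65·7.4 − 60·3.7 = 0 → R_y = 833.5768/9.9 = 84.1997 ≈ 84.20 kN.
ΣF_y = 0: L_y + 84.1997 − ½·13.27·4.8 − 65 − 60 = 0 → L_y = 72.65 kN.
ΣF_x = 0: L_x + 55 = 0 → L_x = -55.00 kN.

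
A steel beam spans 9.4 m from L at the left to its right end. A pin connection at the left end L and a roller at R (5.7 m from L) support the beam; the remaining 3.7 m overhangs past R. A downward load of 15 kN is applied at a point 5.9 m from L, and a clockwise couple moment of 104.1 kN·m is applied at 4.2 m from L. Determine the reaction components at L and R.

L_x = 0, L_y = -18.79 kN, R_y = 33.79 kN

Moments about L: R_y·5.7 − 15·5.9 − 104.1 = 0 → R_y = 192.6/5.7 = 33.7895 ≈ 33.79 kN.
ΣF_y = 0: L_y + 33.7895 − 15 = 0 → L_y = -18.79 kN.
ΣF_x = 0: no horizontal applied forces, so L_x = 0.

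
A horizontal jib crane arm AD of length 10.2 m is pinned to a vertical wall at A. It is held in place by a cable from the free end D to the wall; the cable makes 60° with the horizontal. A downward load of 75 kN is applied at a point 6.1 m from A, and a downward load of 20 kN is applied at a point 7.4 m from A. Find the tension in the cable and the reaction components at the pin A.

T = 68.55 kN, A_x = 34.27 kN, A_y = 35.64 kN

ΣM about A: T·sin60°·10.2 − 75·6.1 − 20·7.4 = 0 → T = 605.5/(10.2·0.866025) = 68.5462 ≈ 68.55 kN.
ΣF_x = 0: A_x − T·cos60° = 0 → A_x = 68.5462 × 0.5 = 34.27 kN.
ΣF_y = 0: A_y + T·sin60° − 75 − 20 = 0 → A_y = 95 − 68.5462 × 0.866025 = 35.64 kN.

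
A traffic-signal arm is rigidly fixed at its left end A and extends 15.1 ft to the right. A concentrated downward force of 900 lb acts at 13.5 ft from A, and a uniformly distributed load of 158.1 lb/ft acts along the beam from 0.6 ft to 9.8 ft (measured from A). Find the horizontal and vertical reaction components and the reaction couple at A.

Resultant of the distributed load: 158.1 × 9.2 = 1454.52 lb at 5.2 ft from A.
ΣF_x = 0: A_x = 0.
ΣF_y = 0: A_y − 900 − 158.1·9.2 = 0 → A_y = 2355 lb.
ΣM about A: M_A − 900·13.5 − (158.1·9.2)·5.2 = 0 → M_A = 19710 lb·ft.

A_x = 0, A_y = 2355 lb, M_A = 19710 lb·ft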